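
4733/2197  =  2 + 339/2197  =  2.15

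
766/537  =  1 + 229/537 = 1.43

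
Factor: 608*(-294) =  - 2^6*3^1 * 7^2*19^1 = - 178752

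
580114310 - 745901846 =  - 165787536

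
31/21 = 1 + 10/21= 1.48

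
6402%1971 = 489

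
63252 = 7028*9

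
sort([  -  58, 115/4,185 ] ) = [-58,  115/4, 185 ] 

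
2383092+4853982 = 7237074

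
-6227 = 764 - 6991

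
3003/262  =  3003/262 = 11.46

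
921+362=1283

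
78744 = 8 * 9843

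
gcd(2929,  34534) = 1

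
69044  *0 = 0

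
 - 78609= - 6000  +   - 72609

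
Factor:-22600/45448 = -2825/5681 = - 5^2 * 13^ (-1)*19^( - 1 ) * 23^ ( - 1)*113^1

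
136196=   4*34049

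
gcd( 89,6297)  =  1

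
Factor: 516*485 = 250260=2^2 * 3^1*5^1 * 43^1*97^1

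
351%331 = 20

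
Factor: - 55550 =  - 2^1*5^2*11^1 * 101^1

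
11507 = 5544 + 5963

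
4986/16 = 2493/8 = 311.62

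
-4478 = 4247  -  8725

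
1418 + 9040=10458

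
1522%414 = 280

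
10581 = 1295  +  9286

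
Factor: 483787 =483787^1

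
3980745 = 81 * 49145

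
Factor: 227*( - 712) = - 2^3*89^1*227^1 = - 161624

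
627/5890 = 33/310 = 0.11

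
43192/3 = 43192/3=14397.33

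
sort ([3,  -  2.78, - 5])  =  [ - 5, - 2.78, 3]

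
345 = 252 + 93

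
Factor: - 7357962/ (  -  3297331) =2^1*3^1*73^1*107^1*157^1*3297331^( - 1)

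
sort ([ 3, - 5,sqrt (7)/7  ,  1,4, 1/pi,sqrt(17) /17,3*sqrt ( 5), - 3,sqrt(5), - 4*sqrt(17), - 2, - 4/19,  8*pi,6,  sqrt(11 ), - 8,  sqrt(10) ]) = [ - 4*sqrt ( 17), -8,-5,  -  3, - 2,- 4/19,sqrt( 17) /17,1/pi, sqrt( 7) /7,1,sqrt (5),3,sqrt( 10 ), sqrt(11 ),  4,  6,  3*sqrt(5 ) , 8*pi ]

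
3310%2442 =868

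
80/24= 10/3 = 3.33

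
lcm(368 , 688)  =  15824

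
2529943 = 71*35633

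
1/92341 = 1/92341 = 0.00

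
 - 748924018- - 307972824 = -440951194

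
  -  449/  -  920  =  449/920 = 0.49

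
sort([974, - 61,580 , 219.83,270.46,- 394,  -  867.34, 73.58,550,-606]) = [-867.34,-606,  -  394,-61, 73.58, 219.83,270.46, 550, 580  ,  974 ] 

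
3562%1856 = 1706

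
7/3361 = 7/3361 = 0.00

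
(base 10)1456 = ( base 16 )5b0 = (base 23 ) 2H7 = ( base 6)10424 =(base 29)1l6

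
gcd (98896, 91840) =112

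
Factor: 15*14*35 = 7350 =2^1*3^1 * 5^2*7^2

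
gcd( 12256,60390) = 2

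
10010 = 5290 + 4720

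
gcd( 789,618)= 3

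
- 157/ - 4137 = 157/4137 = 0.04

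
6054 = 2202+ 3852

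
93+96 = 189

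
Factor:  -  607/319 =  - 11^(-1) * 29^( - 1 ) * 607^1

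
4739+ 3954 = 8693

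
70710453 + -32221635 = 38488818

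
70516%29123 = 12270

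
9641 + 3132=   12773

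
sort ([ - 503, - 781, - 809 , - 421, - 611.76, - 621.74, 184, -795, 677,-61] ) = [ - 809, - 795,- 781, - 621.74, - 611.76, - 503, - 421, - 61, 184, 677 ] 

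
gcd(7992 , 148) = 148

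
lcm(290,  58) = 290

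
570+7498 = 8068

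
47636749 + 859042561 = 906679310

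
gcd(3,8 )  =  1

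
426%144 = 138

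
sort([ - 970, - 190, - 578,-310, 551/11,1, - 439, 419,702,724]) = [ - 970, - 578, - 439, - 310, - 190,1,551/11,419,702,724] 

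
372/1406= 186/703 = 0.26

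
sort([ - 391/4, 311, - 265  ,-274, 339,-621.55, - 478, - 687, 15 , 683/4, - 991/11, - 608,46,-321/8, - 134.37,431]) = [-687, - 621.55, - 608, - 478, - 274, - 265, - 134.37, -391/4,-991/11, - 321/8,15, 46, 683/4, 311,339,431 ]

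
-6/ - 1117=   6/1117 = 0.01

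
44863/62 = 723 + 37/62 = 723.60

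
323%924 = 323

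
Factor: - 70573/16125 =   -  3^(-1)*5^( - 3)*43^( - 1 ) * 70573^1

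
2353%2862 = 2353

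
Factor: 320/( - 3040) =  - 2/19 = - 2^1*19^(- 1) 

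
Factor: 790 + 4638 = 5428 = 2^2*23^1 * 59^1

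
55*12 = 660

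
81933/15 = 27311/5 = 5462.20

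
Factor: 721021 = 7^1*17^1*73^1 * 83^1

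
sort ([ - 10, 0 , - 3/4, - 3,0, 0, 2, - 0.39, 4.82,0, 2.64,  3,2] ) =[ - 10,-3, - 3/4, - 0.39 , 0,0,0, 0, 2,  2, 2.64, 3,4.82]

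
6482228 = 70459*92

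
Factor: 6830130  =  2^1*3^1*5^1 * 227671^1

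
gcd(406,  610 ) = 2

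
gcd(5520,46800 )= 240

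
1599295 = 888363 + 710932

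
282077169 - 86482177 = 195594992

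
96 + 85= 181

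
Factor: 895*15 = 13425  =  3^1*5^2*179^1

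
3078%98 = 40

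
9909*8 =79272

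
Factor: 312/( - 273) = -2^3*7^ (-1) = - 8/7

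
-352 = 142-494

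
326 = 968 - 642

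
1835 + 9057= 10892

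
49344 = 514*96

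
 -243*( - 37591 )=9134613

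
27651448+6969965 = 34621413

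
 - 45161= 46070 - 91231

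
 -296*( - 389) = 115144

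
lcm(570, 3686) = 55290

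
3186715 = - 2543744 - -5730459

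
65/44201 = 65/44201 = 0.00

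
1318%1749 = 1318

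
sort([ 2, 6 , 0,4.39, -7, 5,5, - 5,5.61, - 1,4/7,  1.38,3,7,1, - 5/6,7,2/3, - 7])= [ - 7, - 7, -5, - 1, - 5/6 , 0,4/7,2/3,1,1.38,2,3,  4.39,5,5,5.61,6,7, 7] 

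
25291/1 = 25291 = 25291.00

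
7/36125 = 7/36125 = 0.00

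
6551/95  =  68 + 91/95 = 68.96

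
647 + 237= 884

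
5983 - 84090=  - 78107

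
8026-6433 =1593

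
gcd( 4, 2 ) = 2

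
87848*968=85036864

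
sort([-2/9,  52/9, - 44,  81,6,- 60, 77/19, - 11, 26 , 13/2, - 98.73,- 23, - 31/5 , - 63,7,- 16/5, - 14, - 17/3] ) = [ - 98.73, - 63, - 60,- 44, - 23, - 14, - 11, - 31/5, - 17/3, - 16/5, - 2/9,77/19,52/9, 6,  13/2 , 7,26, 81 ]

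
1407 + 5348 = 6755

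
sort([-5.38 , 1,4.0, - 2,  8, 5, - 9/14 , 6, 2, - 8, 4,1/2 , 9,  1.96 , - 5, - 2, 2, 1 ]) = [-8, - 5.38, - 5, - 2,  -  2,-9/14,  1/2 , 1, 1,  1.96 , 2,  2,  4.0,4,5, 6,8,  9]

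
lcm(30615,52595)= 2051205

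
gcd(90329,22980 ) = 1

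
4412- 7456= - 3044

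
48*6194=297312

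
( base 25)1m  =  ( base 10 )47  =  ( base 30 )1H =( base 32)1f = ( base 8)57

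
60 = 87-27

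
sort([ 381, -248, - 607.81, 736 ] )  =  [ - 607.81,-248, 381, 736] 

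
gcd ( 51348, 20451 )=3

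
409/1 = 409 =409.00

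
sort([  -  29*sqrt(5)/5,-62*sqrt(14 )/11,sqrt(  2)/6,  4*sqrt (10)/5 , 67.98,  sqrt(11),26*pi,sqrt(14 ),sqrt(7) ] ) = [-62*sqrt (14) /11 ,  -  29*sqrt(5)/5,sqrt( 2)/6,4* sqrt(10)/5,  sqrt(  7 ),sqrt( 11),  sqrt(14),67.98, 26*pi ] 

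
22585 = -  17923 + 40508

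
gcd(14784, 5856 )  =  96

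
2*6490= 12980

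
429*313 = 134277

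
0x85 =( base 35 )3s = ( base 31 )49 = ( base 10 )133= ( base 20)6d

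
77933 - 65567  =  12366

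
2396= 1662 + 734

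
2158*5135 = 11081330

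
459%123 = 90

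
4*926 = 3704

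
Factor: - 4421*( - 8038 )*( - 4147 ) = - 147367783706 = - 2^1*11^1* 13^1*29^1*4019^1*4421^1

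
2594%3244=2594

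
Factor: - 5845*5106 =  - 29844570= - 2^1*3^1*5^1*7^1*23^1*37^1*167^1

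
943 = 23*41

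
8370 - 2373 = 5997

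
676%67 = 6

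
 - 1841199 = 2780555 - 4621754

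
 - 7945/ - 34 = 233 +23/34 =233.68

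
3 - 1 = 2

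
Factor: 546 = 2^1 *3^1*7^1*13^1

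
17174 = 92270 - 75096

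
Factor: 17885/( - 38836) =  - 2^( - 2)*5^1 * 7^1 *19^( - 1) =- 35/76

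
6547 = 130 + 6417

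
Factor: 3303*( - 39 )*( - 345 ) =44441865 = 3^4*5^1*13^1*23^1 * 367^1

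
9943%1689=1498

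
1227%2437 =1227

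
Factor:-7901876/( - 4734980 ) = 1975469/1183745=   5^ ( - 1 )*53^1*37273^1*236749^(-1 ) 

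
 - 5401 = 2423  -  7824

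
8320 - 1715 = 6605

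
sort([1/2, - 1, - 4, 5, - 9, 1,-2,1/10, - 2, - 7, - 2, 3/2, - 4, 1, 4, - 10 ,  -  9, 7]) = [ - 10 , - 9, - 9, - 7, - 4 , - 4, - 2, - 2, - 2, - 1,1/10,1/2, 1, 1, 3/2,4, 5,7 ] 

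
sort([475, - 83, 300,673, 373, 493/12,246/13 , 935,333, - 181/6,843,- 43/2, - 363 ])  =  [ - 363, - 83, - 181/6 , - 43/2,  246/13, 493/12, 300, 333,373 , 475,673,843, 935] 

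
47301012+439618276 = 486919288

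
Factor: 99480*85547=2^3*3^1 *5^1*7^1*11^2*101^1*829^1 = 8510215560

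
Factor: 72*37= 2664= 2^3*3^2*37^1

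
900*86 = 77400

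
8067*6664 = 53758488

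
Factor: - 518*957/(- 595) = 70818/85=2^1 * 3^1*5^(-1)*11^1*17^( - 1 ) * 29^1 * 37^1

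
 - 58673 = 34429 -93102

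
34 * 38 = 1292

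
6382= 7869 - 1487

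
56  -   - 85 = 141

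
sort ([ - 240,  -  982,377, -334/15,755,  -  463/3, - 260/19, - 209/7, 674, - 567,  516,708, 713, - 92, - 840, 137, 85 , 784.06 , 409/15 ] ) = [-982, - 840,-567, - 240, - 463/3, - 92, - 209/7,- 334/15, - 260/19,409/15,85,137,377, 516,674,708,  713,755,  784.06 ]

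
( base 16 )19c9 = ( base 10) 6601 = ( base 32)6E9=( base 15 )1E51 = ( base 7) 25150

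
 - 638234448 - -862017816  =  223783368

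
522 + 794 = 1316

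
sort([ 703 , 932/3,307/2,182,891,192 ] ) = [307/2, 182,  192, 932/3, 703, 891 ]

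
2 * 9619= 19238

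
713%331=51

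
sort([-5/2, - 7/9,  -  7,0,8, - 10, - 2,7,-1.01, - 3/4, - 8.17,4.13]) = [ - 10,-8.17,-7,  -  5/2,-2, - 1.01, - 7/9, - 3/4,0,4.13, 7, 8 ]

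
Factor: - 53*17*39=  - 35139 = - 3^1*13^1*17^1*53^1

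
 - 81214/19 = - 4275+11/19 = - 4274.42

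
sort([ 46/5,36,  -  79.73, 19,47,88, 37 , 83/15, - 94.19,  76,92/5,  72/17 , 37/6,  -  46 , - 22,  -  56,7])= [ - 94.19,-79.73, - 56,-46, - 22,72/17,83/15, 37/6,7,  46/5,92/5, 19,36, 37, 47, 76, 88 ]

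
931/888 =931/888 = 1.05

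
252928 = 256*988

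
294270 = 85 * 3462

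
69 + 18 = 87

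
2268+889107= 891375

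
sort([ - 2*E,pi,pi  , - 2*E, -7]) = [ - 7, - 2*E,- 2*E,pi, pi] 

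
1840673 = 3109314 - 1268641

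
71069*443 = 31483567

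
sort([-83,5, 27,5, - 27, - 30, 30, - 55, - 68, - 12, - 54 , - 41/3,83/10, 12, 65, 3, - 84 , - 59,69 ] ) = [ - 84, - 83, - 68, - 59, - 55, - 54, - 30,  -  27,-41/3, - 12,3,  5,5,  83/10, 12,27,30,65, 69]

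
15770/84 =187+31/42  =  187.74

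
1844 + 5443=7287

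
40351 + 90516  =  130867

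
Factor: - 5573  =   - 5573^1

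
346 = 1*346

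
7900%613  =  544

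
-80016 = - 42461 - 37555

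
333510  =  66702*5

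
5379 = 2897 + 2482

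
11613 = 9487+2126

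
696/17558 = 348/8779 = 0.04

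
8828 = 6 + 8822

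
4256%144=80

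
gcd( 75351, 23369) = 1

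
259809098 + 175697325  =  435506423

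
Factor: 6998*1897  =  13275206= 2^1*7^1*271^1*3499^1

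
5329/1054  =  5329/1054=5.06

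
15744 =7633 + 8111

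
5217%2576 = 65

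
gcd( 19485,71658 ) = 9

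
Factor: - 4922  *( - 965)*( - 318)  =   - 2^2 * 3^1*5^1*23^1 * 53^1*107^1*193^1 = -1510414140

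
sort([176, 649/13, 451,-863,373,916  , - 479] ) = [ - 863, -479,649/13, 176,  373,451, 916]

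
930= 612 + 318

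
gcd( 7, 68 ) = 1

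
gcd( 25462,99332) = 2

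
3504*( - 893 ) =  - 3129072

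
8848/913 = 8848/913  =  9.69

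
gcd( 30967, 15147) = 1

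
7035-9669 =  - 2634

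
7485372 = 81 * 92412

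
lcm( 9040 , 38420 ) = 153680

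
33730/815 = 41 + 63/163 = 41.39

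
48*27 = 1296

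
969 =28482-27513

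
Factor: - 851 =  - 23^1*37^1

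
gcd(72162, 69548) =2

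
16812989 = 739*22751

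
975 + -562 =413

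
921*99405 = 91552005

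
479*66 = 31614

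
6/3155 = 6/3155 =0.00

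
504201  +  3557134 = 4061335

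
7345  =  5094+2251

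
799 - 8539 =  - 7740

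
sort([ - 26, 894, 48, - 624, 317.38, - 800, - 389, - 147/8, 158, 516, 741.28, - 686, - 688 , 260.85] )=[ - 800, - 688,- 686, - 624, - 389, - 26, - 147/8, 48,158, 260.85,317.38, 516,741.28,894]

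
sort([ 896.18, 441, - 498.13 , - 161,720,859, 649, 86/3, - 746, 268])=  [ - 746, - 498.13,- 161,86/3, 268, 441, 649,720, 859 , 896.18 ]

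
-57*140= -7980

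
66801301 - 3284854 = 63516447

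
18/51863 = 18/51863 = 0.00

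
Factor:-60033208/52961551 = -2^3*59^1*  4789^( - 1 )*11059^( - 1 )*127189^1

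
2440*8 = 19520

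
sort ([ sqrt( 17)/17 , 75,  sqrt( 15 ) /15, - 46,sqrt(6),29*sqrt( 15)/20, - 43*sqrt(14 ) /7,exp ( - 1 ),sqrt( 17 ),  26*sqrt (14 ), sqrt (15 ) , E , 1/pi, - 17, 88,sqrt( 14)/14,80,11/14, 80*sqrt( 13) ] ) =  [ - 46, - 43*sqrt(14)/7,- 17, sqrt ( 17)/17,sqrt( 15)/15, sqrt(14 )/14,  1/pi, exp( - 1 ), 11/14,sqrt( 6),E,sqrt( 15 ),sqrt(17 ) , 29*sqrt( 15 )/20,75,  80, 88,  26*sqrt(14 ), 80*sqrt( 13 )] 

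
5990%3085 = 2905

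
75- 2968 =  - 2893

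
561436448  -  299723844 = 261712604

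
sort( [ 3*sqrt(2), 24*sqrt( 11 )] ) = [3*sqrt(2), 24*sqrt ( 11)]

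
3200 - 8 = 3192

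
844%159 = 49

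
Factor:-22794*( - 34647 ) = 2^1*3^2*29^1 * 131^1*11549^1 =789743718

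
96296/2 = 48148 = 48148.00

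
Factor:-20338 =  - 2^1* 10169^1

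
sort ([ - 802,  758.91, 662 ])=[ - 802,662,  758.91]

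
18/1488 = 3/248 = 0.01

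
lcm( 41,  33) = 1353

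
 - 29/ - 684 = 29/684 =0.04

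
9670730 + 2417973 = 12088703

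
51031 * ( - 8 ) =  - 408248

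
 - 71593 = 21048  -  92641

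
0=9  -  9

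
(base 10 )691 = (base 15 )311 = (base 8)1263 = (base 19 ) 1h7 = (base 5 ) 10231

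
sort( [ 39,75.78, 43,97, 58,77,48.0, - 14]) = [-14,39,43 , 48.0, 58, 75.78, 77, 97] 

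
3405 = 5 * 681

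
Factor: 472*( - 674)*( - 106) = 33721568 = 2^5*53^1 * 59^1*337^1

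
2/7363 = 2/7363  =  0.00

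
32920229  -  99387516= - 66467287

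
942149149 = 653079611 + 289069538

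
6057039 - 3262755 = 2794284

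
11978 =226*53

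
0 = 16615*0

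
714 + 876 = 1590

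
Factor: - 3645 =- 3^6*5^1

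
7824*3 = 23472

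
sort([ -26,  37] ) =[-26, 37]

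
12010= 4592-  - 7418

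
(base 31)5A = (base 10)165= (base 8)245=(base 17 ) 9C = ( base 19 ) 8D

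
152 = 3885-3733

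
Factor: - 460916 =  - 2^2*61^1 *1889^1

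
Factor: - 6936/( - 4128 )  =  289/172 =2^( - 2) *17^2*43^( - 1 ) 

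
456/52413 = 152/17471 = 0.01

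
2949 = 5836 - 2887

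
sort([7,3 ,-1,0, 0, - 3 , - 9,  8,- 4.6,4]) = [ - 9 , - 4.6, - 3, - 1,  0 , 0,3,4,7,8 ] 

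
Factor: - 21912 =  - 2^3*3^1*11^1*83^1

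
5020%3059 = 1961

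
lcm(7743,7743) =7743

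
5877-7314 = -1437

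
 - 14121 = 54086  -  68207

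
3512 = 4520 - 1008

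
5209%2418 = 373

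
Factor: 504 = 2^3 * 3^2*7^1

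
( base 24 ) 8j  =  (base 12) 157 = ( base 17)C7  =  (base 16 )D3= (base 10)211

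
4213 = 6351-2138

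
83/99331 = 83/99331 =0.00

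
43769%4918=4425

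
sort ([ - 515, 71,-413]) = [ - 515,- 413,71]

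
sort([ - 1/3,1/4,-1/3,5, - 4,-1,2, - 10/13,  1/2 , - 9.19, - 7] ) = [ - 9.19, - 7,-4,-1,- 10/13,-1/3 ,-1/3, 1/4,1/2, 2, 5] 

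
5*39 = 195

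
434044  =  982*442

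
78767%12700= 2567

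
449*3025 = 1358225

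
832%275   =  7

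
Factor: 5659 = 5659^1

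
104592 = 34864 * 3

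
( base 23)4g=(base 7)213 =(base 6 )300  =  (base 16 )6C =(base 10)108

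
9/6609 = 3/2203  =  0.00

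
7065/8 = 7065/8 = 883.12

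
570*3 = 1710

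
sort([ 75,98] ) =[ 75, 98 ]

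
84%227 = 84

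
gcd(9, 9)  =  9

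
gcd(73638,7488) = 18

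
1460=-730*( - 2) 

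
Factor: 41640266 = 2^1*281^1*74093^1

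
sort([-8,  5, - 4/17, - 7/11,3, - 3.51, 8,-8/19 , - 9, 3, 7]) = [-9, - 8, -3.51, - 7/11,-8/19, - 4/17, 3, 3 , 5,7 , 8]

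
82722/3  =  27574 = 27574.00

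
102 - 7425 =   -  7323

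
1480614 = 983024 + 497590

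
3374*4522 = 15257228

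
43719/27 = 1619+2/9 = 1619.22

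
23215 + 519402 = 542617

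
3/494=3/494 = 0.01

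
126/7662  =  21/1277= 0.02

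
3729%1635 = 459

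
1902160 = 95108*20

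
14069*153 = 2152557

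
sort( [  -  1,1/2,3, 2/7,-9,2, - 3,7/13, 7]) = [ - 9, - 3 ,  -  1,2/7,1/2,7/13, 2,  3,7 ] 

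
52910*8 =423280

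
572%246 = 80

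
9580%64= 44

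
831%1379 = 831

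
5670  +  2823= 8493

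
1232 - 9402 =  - 8170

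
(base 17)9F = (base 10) 168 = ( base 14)c0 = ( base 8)250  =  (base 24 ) 70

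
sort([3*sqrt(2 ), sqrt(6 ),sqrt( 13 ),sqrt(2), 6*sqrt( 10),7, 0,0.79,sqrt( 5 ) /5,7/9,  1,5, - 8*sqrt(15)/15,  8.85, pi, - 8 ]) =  [ - 8, - 8*sqrt( 15)/15 , 0, sqrt( 5 ) /5,7/9, 0.79 , 1 , sqrt(2), sqrt( 6 ), pi, sqrt( 13), 3* sqrt( 2), 5, 7 , 8.85, 6*sqrt( 10) ]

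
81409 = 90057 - 8648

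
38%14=10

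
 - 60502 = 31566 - 92068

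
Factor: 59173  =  47^1*1259^1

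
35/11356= 35/11356 = 0.00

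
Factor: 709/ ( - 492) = -2^( - 2)*3^ ( -1)*41^(-1 )*709^1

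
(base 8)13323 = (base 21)D55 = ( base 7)23015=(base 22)C1D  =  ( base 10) 5843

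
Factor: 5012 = 2^2*7^1*179^1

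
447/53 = 447/53 = 8.43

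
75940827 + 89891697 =165832524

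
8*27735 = 221880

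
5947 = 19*313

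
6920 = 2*3460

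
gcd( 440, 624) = 8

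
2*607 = 1214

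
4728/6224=591/778 = 0.76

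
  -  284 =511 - 795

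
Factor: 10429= 10429^1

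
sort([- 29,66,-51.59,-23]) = [- 51.59,- 29, - 23, 66 ] 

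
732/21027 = 244/7009 = 0.03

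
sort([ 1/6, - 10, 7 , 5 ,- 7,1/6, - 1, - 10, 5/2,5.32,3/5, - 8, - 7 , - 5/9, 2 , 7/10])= [  -  10,  -  10, -8, - 7, - 7,-1, - 5/9,1/6, 1/6, 3/5 , 7/10 , 2, 5/2,  5,  5.32,7 ]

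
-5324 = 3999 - 9323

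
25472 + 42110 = 67582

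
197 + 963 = 1160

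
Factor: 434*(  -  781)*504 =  - 2^4*3^2*7^2*11^1 * 31^1*71^1 = -  170832816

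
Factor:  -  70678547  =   - 37^1*41^1* 46591^1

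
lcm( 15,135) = 135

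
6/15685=6/15685 = 0.00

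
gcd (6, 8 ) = 2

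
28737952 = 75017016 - 46279064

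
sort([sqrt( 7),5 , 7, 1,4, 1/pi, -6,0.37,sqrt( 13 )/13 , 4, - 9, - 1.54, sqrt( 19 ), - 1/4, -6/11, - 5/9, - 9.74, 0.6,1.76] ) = [ - 9.74, -9, - 6, - 1.54, - 5/9, - 6/11, - 1/4,  sqrt( 13)/13,1/pi, 0.37, 0.6, 1,1.76, sqrt(7 ),  4,4, sqrt( 19 ),5, 7] 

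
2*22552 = 45104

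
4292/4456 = 1073/1114=0.96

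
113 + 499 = 612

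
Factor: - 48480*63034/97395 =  - 2^6*43^(  -  1 )*101^1*151^(-1)* 31517^1=- 203725888/6493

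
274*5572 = 1526728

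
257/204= 1 + 53/204 = 1.26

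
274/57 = 4  +  46/57 = 4.81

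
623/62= 10+3/62  =  10.05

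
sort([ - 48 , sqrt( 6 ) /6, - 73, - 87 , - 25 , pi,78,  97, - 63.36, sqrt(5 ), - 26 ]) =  [ - 87 ,- 73,-63.36,-48,-26,-25,sqrt(6) /6, sqrt(5),pi,78, 97]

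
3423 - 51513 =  - 48090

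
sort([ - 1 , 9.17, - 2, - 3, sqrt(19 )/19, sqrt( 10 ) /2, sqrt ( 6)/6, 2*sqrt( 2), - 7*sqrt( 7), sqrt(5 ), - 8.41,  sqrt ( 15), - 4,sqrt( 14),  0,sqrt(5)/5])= [ - 7 * sqrt( 7),-8.41, - 4,-3,  -  2  ,  -  1,0, sqrt( 19 )/19, sqrt(6 ) /6,sqrt( 5)/5 , sqrt( 10) /2 , sqrt( 5), 2*sqrt( 2),sqrt(14 ) , sqrt( 15),  9.17]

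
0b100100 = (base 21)1F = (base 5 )121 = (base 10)36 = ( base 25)1b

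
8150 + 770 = 8920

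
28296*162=4583952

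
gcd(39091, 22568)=403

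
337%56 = 1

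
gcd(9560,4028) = 4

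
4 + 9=13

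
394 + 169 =563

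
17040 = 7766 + 9274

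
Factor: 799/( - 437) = -17^1*19^(-1)*23^(-1 ) * 47^1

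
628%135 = 88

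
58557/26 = 58557/26 = 2252.19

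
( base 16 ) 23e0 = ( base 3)110121011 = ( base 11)699a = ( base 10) 9184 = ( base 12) 5394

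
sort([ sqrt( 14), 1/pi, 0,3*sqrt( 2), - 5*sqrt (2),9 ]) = [ - 5*sqrt( 2 ), 0  ,  1/pi, sqrt(14 ), 3*sqrt ( 2 ), 9 ] 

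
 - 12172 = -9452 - 2720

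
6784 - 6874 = -90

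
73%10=3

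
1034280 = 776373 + 257907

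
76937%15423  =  15245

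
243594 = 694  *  351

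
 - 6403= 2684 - 9087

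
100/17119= 100/17119 = 0.01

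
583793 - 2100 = 581693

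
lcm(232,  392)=11368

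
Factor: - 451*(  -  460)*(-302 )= - 62652920 =- 2^3*5^1*11^1 * 23^1*41^1*151^1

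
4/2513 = 4/2513  =  0.00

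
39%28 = 11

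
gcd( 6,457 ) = 1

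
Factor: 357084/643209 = 156/281 = 2^2*3^1*13^1*281^( - 1) 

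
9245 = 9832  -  587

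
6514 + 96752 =103266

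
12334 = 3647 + 8687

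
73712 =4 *18428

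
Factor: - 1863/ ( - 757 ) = 3^4*23^1*757^( - 1)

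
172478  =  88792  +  83686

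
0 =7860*0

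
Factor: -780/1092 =-5^1* 7^ (- 1)= -  5/7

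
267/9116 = 267/9116= 0.03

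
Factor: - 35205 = - 3^1*5^1*2347^1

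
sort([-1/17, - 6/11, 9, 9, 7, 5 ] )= [ - 6/11,-1/17 , 5, 7, 9, 9 ] 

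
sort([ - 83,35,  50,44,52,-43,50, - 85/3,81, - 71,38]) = [ - 83,-71, - 43,-85/3,  35, 38,44,50,50, 52,81]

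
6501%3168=165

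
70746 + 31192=101938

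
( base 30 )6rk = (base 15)1ca5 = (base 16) 1856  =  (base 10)6230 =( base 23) BHK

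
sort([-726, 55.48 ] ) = [ - 726, 55.48 ]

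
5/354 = 5/354= 0.01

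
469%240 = 229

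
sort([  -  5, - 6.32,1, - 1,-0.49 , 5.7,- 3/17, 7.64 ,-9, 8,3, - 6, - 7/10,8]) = [ - 9,-6.32, - 6,  -  5,  -  1, - 7/10,-0.49,- 3/17,1, 3, 5.7,  7.64, 8,8 ]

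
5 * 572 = 2860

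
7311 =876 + 6435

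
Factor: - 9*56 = -504 = -2^3* 3^2*7^1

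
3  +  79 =82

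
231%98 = 35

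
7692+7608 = 15300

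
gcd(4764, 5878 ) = 2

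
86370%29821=26728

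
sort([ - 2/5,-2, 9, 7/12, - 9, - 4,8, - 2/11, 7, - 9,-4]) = [ - 9,-9 , - 4,-4,-2,-2/5,- 2/11, 7/12, 7, 8 , 9 ] 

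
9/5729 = 9/5729 = 0.00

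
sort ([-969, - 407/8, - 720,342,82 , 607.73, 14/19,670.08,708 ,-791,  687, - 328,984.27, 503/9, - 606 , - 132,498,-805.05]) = [ - 969, - 805.05,  -  791,-720, - 606, - 328, - 132, - 407/8,  14/19,503/9,82,  342, 498,607.73,670.08, 687,708,984.27]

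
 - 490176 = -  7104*69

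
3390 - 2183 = 1207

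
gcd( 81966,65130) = 6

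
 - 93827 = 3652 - 97479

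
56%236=56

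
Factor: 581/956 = 2^( - 2)*7^1*83^1*239^( - 1 ) 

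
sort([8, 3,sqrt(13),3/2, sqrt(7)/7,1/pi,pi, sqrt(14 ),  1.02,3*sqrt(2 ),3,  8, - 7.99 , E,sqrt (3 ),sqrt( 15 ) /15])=[ - 7.99,sqrt (15)/15,1/pi,sqrt( 7) /7,1.02,3/2,sqrt(3 ),  E,3,3, pi,sqrt( 13 ),sqrt (14), 3*sqrt(2), 8, 8 ] 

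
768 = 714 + 54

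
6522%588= 54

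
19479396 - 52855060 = -33375664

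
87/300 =29/100 = 0.29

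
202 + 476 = 678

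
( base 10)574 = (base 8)1076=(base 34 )gu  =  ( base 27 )l7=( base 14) 2d0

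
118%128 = 118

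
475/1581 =475/1581 = 0.30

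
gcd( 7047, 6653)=1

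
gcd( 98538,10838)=2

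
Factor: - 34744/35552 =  - 43/44 = -2^( - 2 )*11^( - 1) *43^1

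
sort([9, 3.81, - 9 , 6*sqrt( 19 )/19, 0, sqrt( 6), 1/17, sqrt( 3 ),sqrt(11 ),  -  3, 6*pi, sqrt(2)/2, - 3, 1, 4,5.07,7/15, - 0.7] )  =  [ - 9,  -  3, - 3, - 0.7, 0 , 1/17, 7/15, sqrt(2 )/2, 1,6*sqrt(19 )/19, sqrt(3 ),sqrt( 6) , sqrt(11 ),3.81, 4, 5.07, 9, 6*pi] 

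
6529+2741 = 9270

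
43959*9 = 395631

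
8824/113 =8824/113 = 78.09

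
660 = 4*165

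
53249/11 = 4840 + 9/11 = 4840.82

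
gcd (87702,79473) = 3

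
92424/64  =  1444  +  1/8=1444.12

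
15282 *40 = 611280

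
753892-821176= - 67284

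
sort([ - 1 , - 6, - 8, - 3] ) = [ - 8, - 6, - 3, - 1 ] 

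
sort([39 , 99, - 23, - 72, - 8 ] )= [ - 72,-23, -8 , 39,99] 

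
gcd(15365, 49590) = 5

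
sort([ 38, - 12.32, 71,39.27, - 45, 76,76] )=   [  -  45, - 12.32,  38, 39.27,71,  76,76] 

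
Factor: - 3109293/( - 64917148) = 163647/3416692 = 2^(-2) * 3^3*11^1*19^1*29^1*73^(  -  1)*11701^(-1)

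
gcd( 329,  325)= 1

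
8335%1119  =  502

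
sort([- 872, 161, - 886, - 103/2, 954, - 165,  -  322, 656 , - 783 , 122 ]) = [-886, - 872, - 783, - 322,- 165,-103/2 , 122, 161, 656,954]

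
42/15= 14/5 = 2.80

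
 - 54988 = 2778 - 57766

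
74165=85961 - 11796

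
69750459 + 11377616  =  81128075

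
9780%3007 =759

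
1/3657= 1/3657 = 0.00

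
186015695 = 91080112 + 94935583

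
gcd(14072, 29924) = 4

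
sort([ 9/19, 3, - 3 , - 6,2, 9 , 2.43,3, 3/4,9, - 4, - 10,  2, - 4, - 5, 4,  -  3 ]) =[ - 10, - 6,-5,  -  4, - 4,  -  3, - 3, 9/19, 3/4, 2, 2, 2.43,  3 , 3, 4, 9, 9] 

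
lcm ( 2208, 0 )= 0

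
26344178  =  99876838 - 73532660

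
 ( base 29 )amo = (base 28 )BG0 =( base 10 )9072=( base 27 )CC0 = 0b10001101110000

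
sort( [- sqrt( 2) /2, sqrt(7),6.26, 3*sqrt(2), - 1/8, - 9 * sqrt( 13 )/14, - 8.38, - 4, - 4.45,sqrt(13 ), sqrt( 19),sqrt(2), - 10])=[ - 10, - 8.38,- 4.45, - 4, - 9*sqrt( 13)/14, - sqrt(2)/2, - 1/8, sqrt(2),sqrt (7),sqrt( 13),3 * sqrt( 2), sqrt (19 ),6.26]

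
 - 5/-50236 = 5/50236 = 0.00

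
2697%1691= 1006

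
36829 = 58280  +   - 21451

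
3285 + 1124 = 4409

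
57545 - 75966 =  - 18421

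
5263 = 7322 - 2059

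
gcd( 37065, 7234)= 1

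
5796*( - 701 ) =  - 4062996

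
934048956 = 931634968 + 2413988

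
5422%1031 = 267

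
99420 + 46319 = 145739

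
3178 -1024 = 2154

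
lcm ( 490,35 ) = 490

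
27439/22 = 1247 + 5/22 = 1247.23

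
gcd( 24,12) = 12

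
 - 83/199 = - 83/199 =- 0.42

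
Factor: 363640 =2^3 *5^1*9091^1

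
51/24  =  17/8 = 2.12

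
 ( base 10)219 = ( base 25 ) 8J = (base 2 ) 11011011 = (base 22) 9L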